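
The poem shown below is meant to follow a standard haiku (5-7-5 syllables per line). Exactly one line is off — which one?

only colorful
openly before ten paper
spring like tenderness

Line 1: "only colorful": 2+3 = 5 ✓
Line 2: "openly before ten paper": 3+2+1+2 = 8 (expected 7)
Line 3: "spring like tenderness": 1+1+3 = 5 ✓

Line 2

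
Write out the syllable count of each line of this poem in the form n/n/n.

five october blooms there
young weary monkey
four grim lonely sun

Line 1: five(1) + october(3) + blooms(1) + there(1) = 6
Line 2: young(1) + weary(2) + monkey(2) = 5
Line 3: four(1) + grim(1) + lonely(2) + sun(1) = 5

6/5/5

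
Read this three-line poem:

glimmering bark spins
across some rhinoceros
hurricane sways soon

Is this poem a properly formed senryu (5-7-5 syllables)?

Yes

Line 1: "glimmering bark spins": 3+1+1 = 5 ✓
Line 2: "across some rhinoceros": 2+1+4 = 7 ✓
Line 3: "hurricane sways soon": 3+1+1 = 5 ✓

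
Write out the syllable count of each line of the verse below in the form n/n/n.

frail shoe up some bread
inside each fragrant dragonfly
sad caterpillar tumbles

5/8/7

Line 1: frail (1), shoe (1), up (1), some (1), bread (1) → 5
Line 2: inside (2), each (1), fragrant (2), dragonfly (3) → 8
Line 3: sad (1), caterpillar (4), tumbles (2) → 7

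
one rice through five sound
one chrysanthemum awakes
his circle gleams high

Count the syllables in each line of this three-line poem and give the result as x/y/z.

Line 1: one (1), rice (1), through (1), five (1), sound (1) → 5
Line 2: one (1), chrysanthemum (4), awakes (2) → 7
Line 3: his (1), circle (2), gleams (1), high (1) → 5

5/7/5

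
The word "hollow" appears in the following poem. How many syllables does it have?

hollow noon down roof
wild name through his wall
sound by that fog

2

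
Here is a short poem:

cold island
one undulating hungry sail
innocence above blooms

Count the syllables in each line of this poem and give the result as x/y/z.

Line 1: "cold island": 1+2 = 3
Line 2: "one undulating hungry sail": 1+4+2+1 = 8
Line 3: "innocence above blooms": 3+2+1 = 6

3/8/6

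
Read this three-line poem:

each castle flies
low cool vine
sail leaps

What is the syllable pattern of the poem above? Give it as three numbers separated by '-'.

Line 1: each(1) + castle(2) + flies(1) = 4
Line 2: low(1) + cool(1) + vine(1) = 3
Line 3: sail(1) + leaps(1) = 2

4-3-2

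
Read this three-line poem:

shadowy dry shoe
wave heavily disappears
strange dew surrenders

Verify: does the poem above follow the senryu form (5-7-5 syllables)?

Yes

Line 1: shadowy (3), dry (1), shoe (1) → 5 ✓
Line 2: wave (1), heavily (3), disappears (3) → 7 ✓
Line 3: strange (1), dew (1), surrenders (3) → 5 ✓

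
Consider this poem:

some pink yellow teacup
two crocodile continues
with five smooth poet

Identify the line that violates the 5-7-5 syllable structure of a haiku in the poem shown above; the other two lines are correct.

The first line

Line 1: some(1) + pink(1) + yellow(2) + teacup(2) = 6 (expected 5)
Line 2: two(1) + crocodile(3) + continues(3) = 7 ✓
Line 3: with(1) + five(1) + smooth(1) + poet(2) = 5 ✓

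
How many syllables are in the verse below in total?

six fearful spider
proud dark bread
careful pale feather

Line 1: "six fearful spider": 1+2+2 = 5
Line 2: "proud dark bread": 1+1+1 = 3
Line 3: "careful pale feather": 2+1+2 = 5
Total: 5 + 3 + 5 = 13

13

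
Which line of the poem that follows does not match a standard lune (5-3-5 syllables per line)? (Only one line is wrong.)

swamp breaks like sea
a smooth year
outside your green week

Line 1: swamp (1), breaks (1), like (1), sea (1) → 4 (expected 5)
Line 2: a (1), smooth (1), year (1) → 3 ✓
Line 3: outside (2), your (1), green (1), week (1) → 5 ✓

Line 1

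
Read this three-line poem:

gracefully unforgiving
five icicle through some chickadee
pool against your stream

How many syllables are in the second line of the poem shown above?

The second line: five (1), icicle (3), through (1), some (1), chickadee (3) → 9

9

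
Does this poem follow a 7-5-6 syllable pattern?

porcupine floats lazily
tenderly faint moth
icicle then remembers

Line 1: porcupine (3), floats (1), lazily (3) → 7 ✓
Line 2: tenderly (3), faint (1), moth (1) → 5 ✓
Line 3: icicle (3), then (1), remembers (3) → 7 (expected 6)

No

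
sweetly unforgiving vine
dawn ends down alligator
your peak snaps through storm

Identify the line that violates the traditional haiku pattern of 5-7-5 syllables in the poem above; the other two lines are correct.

The first line

Line 1: sweetly(2) + unforgiving(4) + vine(1) = 7 (expected 5)
Line 2: dawn(1) + ends(1) + down(1) + alligator(4) = 7 ✓
Line 3: your(1) + peak(1) + snaps(1) + through(1) + storm(1) = 5 ✓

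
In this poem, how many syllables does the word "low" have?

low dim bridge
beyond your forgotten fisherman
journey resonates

"low" has 1 syllable.

1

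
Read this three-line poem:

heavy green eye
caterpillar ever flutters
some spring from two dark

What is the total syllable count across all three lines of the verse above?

17

Line 1: heavy (2), green (1), eye (1) → 4
Line 2: caterpillar (4), ever (2), flutters (2) → 8
Line 3: some (1), spring (1), from (1), two (1), dark (1) → 5
Total: 4 + 8 + 5 = 17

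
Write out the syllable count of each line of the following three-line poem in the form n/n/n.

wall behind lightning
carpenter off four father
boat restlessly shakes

Line 1: wall(1) + behind(2) + lightning(2) = 5
Line 2: carpenter(3) + off(1) + four(1) + father(2) = 7
Line 3: boat(1) + restlessly(3) + shakes(1) = 5

5/7/5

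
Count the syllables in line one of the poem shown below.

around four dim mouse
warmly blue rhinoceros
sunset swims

Line one: around(2) + four(1) + dim(1) + mouse(1) = 5

5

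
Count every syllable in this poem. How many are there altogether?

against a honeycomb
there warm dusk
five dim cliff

12

Line 1: against (2), a (1), honeycomb (3) → 6
Line 2: there (1), warm (1), dusk (1) → 3
Line 3: five (1), dim (1), cliff (1) → 3
Total: 6 + 3 + 3 = 12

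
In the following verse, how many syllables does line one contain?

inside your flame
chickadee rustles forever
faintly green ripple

Line one: "inside your flame": 2+1+1 = 4

4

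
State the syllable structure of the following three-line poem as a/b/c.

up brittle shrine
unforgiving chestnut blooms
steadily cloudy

Line 1: up (1), brittle (2), shrine (1) → 4
Line 2: unforgiving (4), chestnut (2), blooms (1) → 7
Line 3: steadily (3), cloudy (2) → 5

4/7/5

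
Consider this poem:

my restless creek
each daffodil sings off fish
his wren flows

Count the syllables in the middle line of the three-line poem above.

The middle line: each (1), daffodil (3), sings (1), off (1), fish (1) → 7

7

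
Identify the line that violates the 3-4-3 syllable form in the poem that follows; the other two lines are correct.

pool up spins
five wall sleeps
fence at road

Line 2

Line 1: pool (1), up (1), spins (1) → 3 ✓
Line 2: five (1), wall (1), sleeps (1) → 3 (expected 4)
Line 3: fence (1), at (1), road (1) → 3 ✓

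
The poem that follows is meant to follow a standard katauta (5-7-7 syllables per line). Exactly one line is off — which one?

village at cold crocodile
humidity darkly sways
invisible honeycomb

Line 1: village(2) + at(1) + cold(1) + crocodile(3) = 7 (expected 5)
Line 2: humidity(4) + darkly(2) + sways(1) = 7 ✓
Line 3: invisible(4) + honeycomb(3) = 7 ✓

Line 1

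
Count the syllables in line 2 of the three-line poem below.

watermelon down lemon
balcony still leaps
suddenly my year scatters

Line 2: "balcony still leaps": 3+1+1 = 5

5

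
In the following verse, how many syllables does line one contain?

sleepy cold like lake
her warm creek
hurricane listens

5

Line one: sleepy(2) + cold(1) + like(1) + lake(1) = 5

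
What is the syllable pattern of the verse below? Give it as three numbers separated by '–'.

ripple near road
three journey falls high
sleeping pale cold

Line 1: "ripple near road": 2+1+1 = 4
Line 2: "three journey falls high": 1+2+1+1 = 5
Line 3: "sleeping pale cold": 2+1+1 = 4

4–5–4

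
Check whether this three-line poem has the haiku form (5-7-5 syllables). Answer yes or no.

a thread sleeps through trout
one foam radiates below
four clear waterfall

Yes

Line 1: "a thread sleeps through trout": 1+1+1+1+1 = 5 ✓
Line 2: "one foam radiates below": 1+1+3+2 = 7 ✓
Line 3: "four clear waterfall": 1+1+3 = 5 ✓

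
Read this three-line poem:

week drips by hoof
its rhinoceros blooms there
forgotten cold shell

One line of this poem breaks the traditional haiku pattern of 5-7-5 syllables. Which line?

Line 1: week (1), drips (1), by (1), hoof (1) → 4 (expected 5)
Line 2: its (1), rhinoceros (4), blooms (1), there (1) → 7 ✓
Line 3: forgotten (3), cold (1), shell (1) → 5 ✓

Line 1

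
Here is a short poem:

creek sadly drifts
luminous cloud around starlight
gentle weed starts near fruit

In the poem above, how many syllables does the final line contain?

6

The final line: gentle(2) + weed(1) + starts(1) + near(1) + fruit(1) = 6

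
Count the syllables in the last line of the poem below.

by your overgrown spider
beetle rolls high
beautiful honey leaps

6

The last line: beautiful (3), honey (2), leaps (1) → 6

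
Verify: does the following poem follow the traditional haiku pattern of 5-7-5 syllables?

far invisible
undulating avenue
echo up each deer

Line 1: far(1) + invisible(4) = 5 ✓
Line 2: undulating(4) + avenue(3) = 7 ✓
Line 3: echo(2) + up(1) + each(1) + deer(1) = 5 ✓

Yes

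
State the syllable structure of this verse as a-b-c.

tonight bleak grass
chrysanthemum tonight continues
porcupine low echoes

4-9-6

Line 1: "tonight bleak grass": 2+1+1 = 4
Line 2: "chrysanthemum tonight continues": 4+2+3 = 9
Line 3: "porcupine low echoes": 3+1+2 = 6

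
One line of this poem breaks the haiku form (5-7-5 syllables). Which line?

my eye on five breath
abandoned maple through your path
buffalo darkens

The second line

Line 1: my(1) + eye(1) + on(1) + five(1) + breath(1) = 5 ✓
Line 2: abandoned(3) + maple(2) + through(1) + your(1) + path(1) = 8 (expected 7)
Line 3: buffalo(3) + darkens(2) = 5 ✓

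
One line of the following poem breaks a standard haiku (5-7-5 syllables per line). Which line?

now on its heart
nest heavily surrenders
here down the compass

Line 1: "now on its heart": 1+1+1+1 = 4 (expected 5)
Line 2: "nest heavily surrenders": 1+3+3 = 7 ✓
Line 3: "here down the compass": 1+1+1+2 = 5 ✓

Line 1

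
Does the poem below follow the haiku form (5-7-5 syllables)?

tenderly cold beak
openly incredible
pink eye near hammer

Yes

Line 1: tenderly (3), cold (1), beak (1) → 5 ✓
Line 2: openly (3), incredible (4) → 7 ✓
Line 3: pink (1), eye (1), near (1), hammer (2) → 5 ✓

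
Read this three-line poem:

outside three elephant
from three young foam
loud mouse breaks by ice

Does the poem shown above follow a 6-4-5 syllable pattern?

Yes

Line 1: outside (2), three (1), elephant (3) → 6 ✓
Line 2: from (1), three (1), young (1), foam (1) → 4 ✓
Line 3: loud (1), mouse (1), breaks (1), by (1), ice (1) → 5 ✓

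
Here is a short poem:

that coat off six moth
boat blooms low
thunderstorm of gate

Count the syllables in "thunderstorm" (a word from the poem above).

3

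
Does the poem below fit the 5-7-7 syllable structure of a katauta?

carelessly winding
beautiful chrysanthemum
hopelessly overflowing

Line 1: carelessly(3) + winding(2) = 5 ✓
Line 2: beautiful(3) + chrysanthemum(4) = 7 ✓
Line 3: hopelessly(3) + overflowing(4) = 7 ✓

Yes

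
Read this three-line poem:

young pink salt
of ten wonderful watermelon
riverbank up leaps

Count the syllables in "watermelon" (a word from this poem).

"watermelon" has 4 syllables.

4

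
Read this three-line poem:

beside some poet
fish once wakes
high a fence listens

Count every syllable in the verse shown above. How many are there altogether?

Line 1: beside(2) + some(1) + poet(2) = 5
Line 2: fish(1) + once(1) + wakes(1) = 3
Line 3: high(1) + a(1) + fence(1) + listens(2) = 5
Total: 5 + 3 + 5 = 13

13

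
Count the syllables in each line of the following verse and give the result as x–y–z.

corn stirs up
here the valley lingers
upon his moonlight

3–6–5

Line 1: corn (1), stirs (1), up (1) → 3
Line 2: here (1), the (1), valley (2), lingers (2) → 6
Line 3: upon (2), his (1), moonlight (2) → 5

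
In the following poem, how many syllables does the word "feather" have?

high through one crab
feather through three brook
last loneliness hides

2

"feather" has 2 syllables.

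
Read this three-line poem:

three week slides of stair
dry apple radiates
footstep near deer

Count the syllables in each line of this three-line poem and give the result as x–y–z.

Line 1: "three week slides of stair": 1+1+1+1+1 = 5
Line 2: "dry apple radiates": 1+2+3 = 6
Line 3: "footstep near deer": 2+1+1 = 4

5–6–4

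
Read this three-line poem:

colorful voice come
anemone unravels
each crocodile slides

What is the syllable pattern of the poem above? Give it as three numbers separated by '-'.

5-7-5

Line 1: colorful (3), voice (1), come (1) → 5
Line 2: anemone (4), unravels (3) → 7
Line 3: each (1), crocodile (3), slides (1) → 5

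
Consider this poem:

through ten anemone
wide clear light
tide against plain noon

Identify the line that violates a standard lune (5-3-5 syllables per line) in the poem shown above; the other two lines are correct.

Line 1: "through ten anemone": 1+1+4 = 6 (expected 5)
Line 2: "wide clear light": 1+1+1 = 3 ✓
Line 3: "tide against plain noon": 1+2+1+1 = 5 ✓

The first line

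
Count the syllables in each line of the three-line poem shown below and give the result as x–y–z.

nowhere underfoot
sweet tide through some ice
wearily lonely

Line 1: nowhere (2), underfoot (3) → 5
Line 2: sweet (1), tide (1), through (1), some (1), ice (1) → 5
Line 3: wearily (3), lonely (2) → 5

5–5–5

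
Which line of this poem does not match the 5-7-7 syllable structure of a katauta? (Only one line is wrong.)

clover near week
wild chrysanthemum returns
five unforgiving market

Line 1: clover (2), near (1), week (1) → 4 (expected 5)
Line 2: wild (1), chrysanthemum (4), returns (2) → 7 ✓
Line 3: five (1), unforgiving (4), market (2) → 7 ✓

Line 1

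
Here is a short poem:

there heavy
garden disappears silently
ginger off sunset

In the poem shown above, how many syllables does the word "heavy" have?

2

"heavy" has 2 syllables.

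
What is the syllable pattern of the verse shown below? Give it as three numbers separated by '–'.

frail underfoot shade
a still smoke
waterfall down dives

Line 1: "frail underfoot shade": 1+3+1 = 5
Line 2: "a still smoke": 1+1+1 = 3
Line 3: "waterfall down dives": 3+1+1 = 5

5–3–5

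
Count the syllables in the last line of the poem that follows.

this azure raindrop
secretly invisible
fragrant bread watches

The last line: fragrant(2) + bread(1) + watches(2) = 5

5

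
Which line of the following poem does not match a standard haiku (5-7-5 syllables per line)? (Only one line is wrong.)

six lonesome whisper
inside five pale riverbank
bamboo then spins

Line 1: "six lonesome whisper": 1+2+2 = 5 ✓
Line 2: "inside five pale riverbank": 2+1+1+3 = 7 ✓
Line 3: "bamboo then spins": 2+1+1 = 4 (expected 5)

The third line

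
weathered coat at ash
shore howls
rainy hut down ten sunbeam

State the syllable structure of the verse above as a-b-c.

Line 1: "weathered coat at ash": 2+1+1+1 = 5
Line 2: "shore howls": 1+1 = 2
Line 3: "rainy hut down ten sunbeam": 2+1+1+1+2 = 7

5-2-7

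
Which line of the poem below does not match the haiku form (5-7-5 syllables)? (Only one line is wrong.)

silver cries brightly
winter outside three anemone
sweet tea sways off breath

Line 2

Line 1: silver(2) + cries(1) + brightly(2) = 5 ✓
Line 2: winter(2) + outside(2) + three(1) + anemone(4) = 9 (expected 7)
Line 3: sweet(1) + tea(1) + sways(1) + off(1) + breath(1) = 5 ✓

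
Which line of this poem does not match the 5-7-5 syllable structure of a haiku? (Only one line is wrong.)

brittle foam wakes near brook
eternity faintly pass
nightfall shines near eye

Line 1: "brittle foam wakes near brook": 2+1+1+1+1 = 6 (expected 5)
Line 2: "eternity faintly pass": 4+2+1 = 7 ✓
Line 3: "nightfall shines near eye": 2+1+1+1 = 5 ✓

Line 1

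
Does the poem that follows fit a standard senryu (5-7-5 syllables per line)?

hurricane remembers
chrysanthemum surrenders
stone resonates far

No

Line 1: hurricane (3), remembers (3) → 6 (expected 5)
Line 2: chrysanthemum (4), surrenders (3) → 7 ✓
Line 3: stone (1), resonates (3), far (1) → 5 ✓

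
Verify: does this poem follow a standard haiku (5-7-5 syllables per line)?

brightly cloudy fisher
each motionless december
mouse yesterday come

No

Line 1: "brightly cloudy fisher": 2+2+2 = 6 (expected 5)
Line 2: "each motionless december": 1+3+3 = 7 ✓
Line 3: "mouse yesterday come": 1+3+1 = 5 ✓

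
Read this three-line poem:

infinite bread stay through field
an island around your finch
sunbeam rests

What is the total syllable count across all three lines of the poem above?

17

Line 1: "infinite bread stay through field": 3+1+1+1+1 = 7
Line 2: "an island around your finch": 1+2+2+1+1 = 7
Line 3: "sunbeam rests": 2+1 = 3
Total: 7 + 7 + 3 = 17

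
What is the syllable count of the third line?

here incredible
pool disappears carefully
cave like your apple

The third line: "cave like your apple": 1+1+1+2 = 5

5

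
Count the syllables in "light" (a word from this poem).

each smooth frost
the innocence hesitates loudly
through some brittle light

1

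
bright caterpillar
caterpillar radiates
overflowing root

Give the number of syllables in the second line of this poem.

7

The second line: caterpillar(4) + radiates(3) = 7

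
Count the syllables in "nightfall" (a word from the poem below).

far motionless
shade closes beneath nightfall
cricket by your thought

2

"nightfall" has 2 syllables.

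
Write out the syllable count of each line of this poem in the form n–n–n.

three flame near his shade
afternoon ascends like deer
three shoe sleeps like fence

Line 1: three (1), flame (1), near (1), his (1), shade (1) → 5
Line 2: afternoon (3), ascends (2), like (1), deer (1) → 7
Line 3: three (1), shoe (1), sleeps (1), like (1), fence (1) → 5

5–7–5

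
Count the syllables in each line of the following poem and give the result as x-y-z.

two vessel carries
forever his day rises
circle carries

5-7-4

Line 1: two(1) + vessel(2) + carries(2) = 5
Line 2: forever(3) + his(1) + day(1) + rises(2) = 7
Line 3: circle(2) + carries(2) = 4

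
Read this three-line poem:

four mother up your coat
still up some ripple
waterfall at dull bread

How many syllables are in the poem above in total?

17

Line 1: four (1), mother (2), up (1), your (1), coat (1) → 6
Line 2: still (1), up (1), some (1), ripple (2) → 5
Line 3: waterfall (3), at (1), dull (1), bread (1) → 6
Total: 6 + 5 + 6 = 17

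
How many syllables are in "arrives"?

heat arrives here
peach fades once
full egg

2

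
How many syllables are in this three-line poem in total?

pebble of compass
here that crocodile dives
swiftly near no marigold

18

Line 1: pebble(2) + of(1) + compass(2) = 5
Line 2: here(1) + that(1) + crocodile(3) + dives(1) = 6
Line 3: swiftly(2) + near(1) + no(1) + marigold(3) = 7
Total: 5 + 6 + 7 = 18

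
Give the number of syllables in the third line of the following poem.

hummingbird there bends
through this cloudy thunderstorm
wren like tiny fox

5

The third line: wren(1) + like(1) + tiny(2) + fox(1) = 5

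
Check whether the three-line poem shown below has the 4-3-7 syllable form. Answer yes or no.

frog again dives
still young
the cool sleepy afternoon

Line 1: frog(1) + again(2) + dives(1) = 4 ✓
Line 2: still(1) + young(1) = 2 (expected 3)
Line 3: the(1) + cool(1) + sleepy(2) + afternoon(3) = 7 ✓

No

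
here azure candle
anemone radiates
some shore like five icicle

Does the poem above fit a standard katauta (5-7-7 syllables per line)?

Line 1: "here azure candle": 1+2+2 = 5 ✓
Line 2: "anemone radiates": 4+3 = 7 ✓
Line 3: "some shore like five icicle": 1+1+1+1+3 = 7 ✓

Yes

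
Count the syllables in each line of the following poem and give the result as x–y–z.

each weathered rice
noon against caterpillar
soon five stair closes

Line 1: each(1) + weathered(2) + rice(1) = 4
Line 2: noon(1) + against(2) + caterpillar(4) = 7
Line 3: soon(1) + five(1) + stair(1) + closes(2) = 5

4–7–5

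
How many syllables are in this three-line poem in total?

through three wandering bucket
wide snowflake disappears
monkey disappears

18

Line 1: through(1) + three(1) + wandering(3) + bucket(2) = 7
Line 2: wide(1) + snowflake(2) + disappears(3) = 6
Line 3: monkey(2) + disappears(3) = 5
Total: 7 + 6 + 5 = 18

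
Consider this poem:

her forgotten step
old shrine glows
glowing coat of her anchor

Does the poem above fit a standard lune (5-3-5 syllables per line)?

No

Line 1: her (1), forgotten (3), step (1) → 5 ✓
Line 2: old (1), shrine (1), glows (1) → 3 ✓
Line 3: glowing (2), coat (1), of (1), her (1), anchor (2) → 7 (expected 5)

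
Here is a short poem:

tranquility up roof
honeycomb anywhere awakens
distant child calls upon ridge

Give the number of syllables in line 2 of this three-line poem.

9

Line 2: "honeycomb anywhere awakens": 3+3+3 = 9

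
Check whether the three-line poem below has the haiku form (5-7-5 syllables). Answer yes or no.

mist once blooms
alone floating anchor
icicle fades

Line 1: "mist once blooms": 1+1+1 = 3 (expected 5)
Line 2: "alone floating anchor": 2+2+2 = 6 (expected 7)
Line 3: "icicle fades": 3+1 = 4 (expected 5)

No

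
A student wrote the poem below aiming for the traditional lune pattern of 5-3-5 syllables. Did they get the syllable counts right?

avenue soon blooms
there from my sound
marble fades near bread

Line 1: avenue(3) + soon(1) + blooms(1) = 5 ✓
Line 2: there(1) + from(1) + my(1) + sound(1) = 4 (expected 3)
Line 3: marble(2) + fades(1) + near(1) + bread(1) = 5 ✓

No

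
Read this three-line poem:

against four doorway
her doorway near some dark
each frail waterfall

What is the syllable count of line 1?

5

Line 1: against (2), four (1), doorway (2) → 5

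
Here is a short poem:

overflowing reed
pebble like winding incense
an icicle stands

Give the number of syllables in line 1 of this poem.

Line 1: "overflowing reed": 4+1 = 5

5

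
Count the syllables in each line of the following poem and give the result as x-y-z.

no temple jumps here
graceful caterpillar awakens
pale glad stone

5-9-3

Line 1: "no temple jumps here": 1+2+1+1 = 5
Line 2: "graceful caterpillar awakens": 2+4+3 = 9
Line 3: "pale glad stone": 1+1+1 = 3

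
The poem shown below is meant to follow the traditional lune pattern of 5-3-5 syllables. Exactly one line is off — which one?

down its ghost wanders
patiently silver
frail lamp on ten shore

Line 1: down (1), its (1), ghost (1), wanders (2) → 5 ✓
Line 2: patiently (3), silver (2) → 5 (expected 3)
Line 3: frail (1), lamp (1), on (1), ten (1), shore (1) → 5 ✓

Line 2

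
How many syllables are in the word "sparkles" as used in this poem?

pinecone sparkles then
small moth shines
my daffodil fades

2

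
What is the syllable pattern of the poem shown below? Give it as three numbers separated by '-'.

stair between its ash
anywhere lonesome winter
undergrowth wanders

5-7-5

Line 1: "stair between its ash": 1+2+1+1 = 5
Line 2: "anywhere lonesome winter": 3+2+2 = 7
Line 3: "undergrowth wanders": 3+2 = 5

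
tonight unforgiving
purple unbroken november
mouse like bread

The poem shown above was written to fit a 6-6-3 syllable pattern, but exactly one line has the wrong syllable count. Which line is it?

Line 1: tonight (2), unforgiving (4) → 6 ✓
Line 2: purple (2), unbroken (3), november (3) → 8 (expected 6)
Line 3: mouse (1), like (1), bread (1) → 3 ✓

Line 2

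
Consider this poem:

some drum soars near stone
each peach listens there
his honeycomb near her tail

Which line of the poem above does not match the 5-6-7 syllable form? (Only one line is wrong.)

Line 1: some (1), drum (1), soars (1), near (1), stone (1) → 5 ✓
Line 2: each (1), peach (1), listens (2), there (1) → 5 (expected 6)
Line 3: his (1), honeycomb (3), near (1), her (1), tail (1) → 7 ✓

Line 2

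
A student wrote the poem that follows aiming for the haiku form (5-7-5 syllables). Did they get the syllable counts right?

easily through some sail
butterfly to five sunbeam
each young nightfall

No

Line 1: easily(3) + through(1) + some(1) + sail(1) = 6 (expected 5)
Line 2: butterfly(3) + to(1) + five(1) + sunbeam(2) = 7 ✓
Line 3: each(1) + young(1) + nightfall(2) = 4 (expected 5)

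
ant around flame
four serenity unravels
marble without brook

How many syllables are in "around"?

2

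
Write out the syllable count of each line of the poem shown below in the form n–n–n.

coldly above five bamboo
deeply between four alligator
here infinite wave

7–9–5

Line 1: coldly (2), above (2), five (1), bamboo (2) → 7
Line 2: deeply (2), between (2), four (1), alligator (4) → 9
Line 3: here (1), infinite (3), wave (1) → 5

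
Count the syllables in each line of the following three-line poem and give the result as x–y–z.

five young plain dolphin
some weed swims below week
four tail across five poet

5–6–7

Line 1: five(1) + young(1) + plain(1) + dolphin(2) = 5
Line 2: some(1) + weed(1) + swims(1) + below(2) + week(1) = 6
Line 3: four(1) + tail(1) + across(2) + five(1) + poet(2) = 7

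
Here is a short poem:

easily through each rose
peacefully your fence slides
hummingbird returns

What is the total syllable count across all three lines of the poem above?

17

Line 1: easily(3) + through(1) + each(1) + rose(1) = 6
Line 2: peacefully(3) + your(1) + fence(1) + slides(1) = 6
Line 3: hummingbird(3) + returns(2) = 5
Total: 6 + 6 + 5 = 17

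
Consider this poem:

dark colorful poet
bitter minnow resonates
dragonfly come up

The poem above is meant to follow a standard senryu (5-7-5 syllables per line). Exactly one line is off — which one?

Line 1: dark (1), colorful (3), poet (2) → 6 (expected 5)
Line 2: bitter (2), minnow (2), resonates (3) → 7 ✓
Line 3: dragonfly (3), come (1), up (1) → 5 ✓

Line 1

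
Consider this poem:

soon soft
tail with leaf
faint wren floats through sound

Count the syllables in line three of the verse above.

Line three: faint (1), wren (1), floats (1), through (1), sound (1) → 5

5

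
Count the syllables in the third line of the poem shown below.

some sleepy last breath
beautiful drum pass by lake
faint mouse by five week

5

The third line: faint(1) + mouse(1) + by(1) + five(1) + week(1) = 5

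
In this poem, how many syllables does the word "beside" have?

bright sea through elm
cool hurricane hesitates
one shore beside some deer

2

"beside" has 2 syllables.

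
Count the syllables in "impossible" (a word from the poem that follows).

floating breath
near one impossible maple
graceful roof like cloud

"impossible" has 4 syllables.

4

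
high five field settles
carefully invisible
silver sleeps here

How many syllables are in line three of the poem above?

Line three: silver(2) + sleeps(1) + here(1) = 4

4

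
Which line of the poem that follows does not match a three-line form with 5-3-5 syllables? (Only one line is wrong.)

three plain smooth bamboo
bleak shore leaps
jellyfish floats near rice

Line 3

Line 1: "three plain smooth bamboo": 1+1+1+2 = 5 ✓
Line 2: "bleak shore leaps": 1+1+1 = 3 ✓
Line 3: "jellyfish floats near rice": 3+1+1+1 = 6 (expected 5)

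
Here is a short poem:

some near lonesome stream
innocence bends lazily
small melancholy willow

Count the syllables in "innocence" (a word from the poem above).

3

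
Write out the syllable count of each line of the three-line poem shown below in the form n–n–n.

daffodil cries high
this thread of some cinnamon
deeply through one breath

5–7–5

Line 1: daffodil(3) + cries(1) + high(1) = 5
Line 2: this(1) + thread(1) + of(1) + some(1) + cinnamon(3) = 7
Line 3: deeply(2) + through(1) + one(1) + breath(1) = 5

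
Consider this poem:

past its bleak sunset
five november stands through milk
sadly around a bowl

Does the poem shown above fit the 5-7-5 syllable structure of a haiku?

Line 1: "past its bleak sunset": 1+1+1+2 = 5 ✓
Line 2: "five november stands through milk": 1+3+1+1+1 = 7 ✓
Line 3: "sadly around a bowl": 2+2+1+1 = 6 (expected 5)

No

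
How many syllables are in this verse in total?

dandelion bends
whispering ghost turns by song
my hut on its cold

Line 1: dandelion (4), bends (1) → 5
Line 2: whispering (3), ghost (1), turns (1), by (1), song (1) → 7
Line 3: my (1), hut (1), on (1), its (1), cold (1) → 5
Total: 5 + 7 + 5 = 17

17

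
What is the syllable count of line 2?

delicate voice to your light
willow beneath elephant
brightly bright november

7

Line 2: "willow beneath elephant": 2+2+3 = 7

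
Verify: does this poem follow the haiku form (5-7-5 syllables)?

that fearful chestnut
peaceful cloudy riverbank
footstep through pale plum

Line 1: that (1), fearful (2), chestnut (2) → 5 ✓
Line 2: peaceful (2), cloudy (2), riverbank (3) → 7 ✓
Line 3: footstep (2), through (1), pale (1), plum (1) → 5 ✓

Yes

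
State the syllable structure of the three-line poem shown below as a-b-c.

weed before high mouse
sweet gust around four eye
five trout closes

Line 1: weed (1), before (2), high (1), mouse (1) → 5
Line 2: sweet (1), gust (1), around (2), four (1), eye (1) → 6
Line 3: five (1), trout (1), closes (2) → 4

5-6-4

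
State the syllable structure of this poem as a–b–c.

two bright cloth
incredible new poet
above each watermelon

Line 1: two (1), bright (1), cloth (1) → 3
Line 2: incredible (4), new (1), poet (2) → 7
Line 3: above (2), each (1), watermelon (4) → 7

3–7–7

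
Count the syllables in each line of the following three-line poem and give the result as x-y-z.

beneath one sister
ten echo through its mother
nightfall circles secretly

5-7-7

Line 1: "beneath one sister": 2+1+2 = 5
Line 2: "ten echo through its mother": 1+2+1+1+2 = 7
Line 3: "nightfall circles secretly": 2+2+3 = 7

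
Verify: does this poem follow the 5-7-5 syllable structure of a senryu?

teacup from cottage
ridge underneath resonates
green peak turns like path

Yes

Line 1: teacup(2) + from(1) + cottage(2) = 5 ✓
Line 2: ridge(1) + underneath(3) + resonates(3) = 7 ✓
Line 3: green(1) + peak(1) + turns(1) + like(1) + path(1) = 5 ✓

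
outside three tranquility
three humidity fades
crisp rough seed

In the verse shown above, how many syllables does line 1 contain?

Line 1: outside(2) + three(1) + tranquility(4) = 7

7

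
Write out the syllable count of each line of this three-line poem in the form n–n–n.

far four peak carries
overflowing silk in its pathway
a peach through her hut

Line 1: "far four peak carries": 1+1+1+2 = 5
Line 2: "overflowing silk in its pathway": 4+1+1+1+2 = 9
Line 3: "a peach through her hut": 1+1+1+1+1 = 5

5–9–5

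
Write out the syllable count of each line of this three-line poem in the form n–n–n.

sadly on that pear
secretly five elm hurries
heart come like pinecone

Line 1: sadly (2), on (1), that (1), pear (1) → 5
Line 2: secretly (3), five (1), elm (1), hurries (2) → 7
Line 3: heart (1), come (1), like (1), pinecone (2) → 5

5–7–5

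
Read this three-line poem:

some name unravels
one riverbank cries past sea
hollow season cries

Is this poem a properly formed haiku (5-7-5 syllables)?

Line 1: some(1) + name(1) + unravels(3) = 5 ✓
Line 2: one(1) + riverbank(3) + cries(1) + past(1) + sea(1) = 7 ✓
Line 3: hollow(2) + season(2) + cries(1) = 5 ✓

Yes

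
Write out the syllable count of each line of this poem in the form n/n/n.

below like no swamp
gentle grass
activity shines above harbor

Line 1: below(2) + like(1) + no(1) + swamp(1) = 5
Line 2: gentle(2) + grass(1) = 3
Line 3: activity(4) + shines(1) + above(2) + harbor(2) = 9

5/3/9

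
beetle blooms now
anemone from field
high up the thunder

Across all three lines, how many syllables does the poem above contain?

Line 1: beetle(2) + blooms(1) + now(1) = 4
Line 2: anemone(4) + from(1) + field(1) = 6
Line 3: high(1) + up(1) + the(1) + thunder(2) = 5
Total: 4 + 6 + 5 = 15

15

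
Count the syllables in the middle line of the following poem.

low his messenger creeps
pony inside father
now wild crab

The middle line: pony (2), inside (2), father (2) → 6

6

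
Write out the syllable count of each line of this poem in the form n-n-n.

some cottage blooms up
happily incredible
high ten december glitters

Line 1: "some cottage blooms up": 1+2+1+1 = 5
Line 2: "happily incredible": 3+4 = 7
Line 3: "high ten december glitters": 1+1+3+2 = 7

5-7-7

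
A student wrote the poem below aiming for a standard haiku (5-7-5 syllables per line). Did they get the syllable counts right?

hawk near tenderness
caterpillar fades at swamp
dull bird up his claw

Line 1: "hawk near tenderness": 1+1+3 = 5 ✓
Line 2: "caterpillar fades at swamp": 4+1+1+1 = 7 ✓
Line 3: "dull bird up his claw": 1+1+1+1+1 = 5 ✓

Yes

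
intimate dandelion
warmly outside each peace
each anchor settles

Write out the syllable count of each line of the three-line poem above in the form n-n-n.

Line 1: "intimate dandelion": 3+4 = 7
Line 2: "warmly outside each peace": 2+2+1+1 = 6
Line 3: "each anchor settles": 1+2+2 = 5

7-6-5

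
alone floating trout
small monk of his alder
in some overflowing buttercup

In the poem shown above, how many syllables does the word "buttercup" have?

3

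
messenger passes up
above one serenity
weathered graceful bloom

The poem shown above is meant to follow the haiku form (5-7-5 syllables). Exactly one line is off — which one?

Line 1: messenger (3), passes (2), up (1) → 6 (expected 5)
Line 2: above (2), one (1), serenity (4) → 7 ✓
Line 3: weathered (2), graceful (2), bloom (1) → 5 ✓

Line 1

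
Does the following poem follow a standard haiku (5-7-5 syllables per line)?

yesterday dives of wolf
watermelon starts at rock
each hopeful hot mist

Line 1: yesterday(3) + dives(1) + of(1) + wolf(1) = 6 (expected 5)
Line 2: watermelon(4) + starts(1) + at(1) + rock(1) = 7 ✓
Line 3: each(1) + hopeful(2) + hot(1) + mist(1) = 5 ✓

No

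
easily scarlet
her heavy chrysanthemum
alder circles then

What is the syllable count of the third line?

5

The third line: alder (2), circles (2), then (1) → 5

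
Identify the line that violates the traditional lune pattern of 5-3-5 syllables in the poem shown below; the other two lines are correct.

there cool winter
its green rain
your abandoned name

Line 1: "there cool winter": 1+1+2 = 4 (expected 5)
Line 2: "its green rain": 1+1+1 = 3 ✓
Line 3: "your abandoned name": 1+3+1 = 5 ✓

The first line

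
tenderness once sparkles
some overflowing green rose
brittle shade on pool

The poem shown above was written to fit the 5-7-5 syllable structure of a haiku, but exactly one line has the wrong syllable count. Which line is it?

Line 1

Line 1: "tenderness once sparkles": 3+1+2 = 6 (expected 5)
Line 2: "some overflowing green rose": 1+4+1+1 = 7 ✓
Line 3: "brittle shade on pool": 2+1+1+1 = 5 ✓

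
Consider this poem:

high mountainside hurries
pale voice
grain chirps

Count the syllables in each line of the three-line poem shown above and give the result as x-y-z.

Line 1: "high mountainside hurries": 1+3+2 = 6
Line 2: "pale voice": 1+1 = 2
Line 3: "grain chirps": 1+1 = 2

6-2-2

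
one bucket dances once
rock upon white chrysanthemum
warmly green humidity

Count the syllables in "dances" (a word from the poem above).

"dances" has 2 syllables.

2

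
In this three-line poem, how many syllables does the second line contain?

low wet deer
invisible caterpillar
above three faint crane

8

The second line: invisible(4) + caterpillar(4) = 8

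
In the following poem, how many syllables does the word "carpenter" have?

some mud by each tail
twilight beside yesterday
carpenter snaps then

3

"carpenter" has 3 syllables.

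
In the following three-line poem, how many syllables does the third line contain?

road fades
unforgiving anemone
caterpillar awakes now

The third line: "caterpillar awakes now": 4+2+1 = 7

7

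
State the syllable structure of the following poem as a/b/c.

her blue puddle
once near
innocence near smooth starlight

Line 1: her(1) + blue(1) + puddle(2) = 4
Line 2: once(1) + near(1) = 2
Line 3: innocence(3) + near(1) + smooth(1) + starlight(2) = 7

4/2/7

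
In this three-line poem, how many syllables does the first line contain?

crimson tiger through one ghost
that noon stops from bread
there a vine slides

The first line: "crimson tiger through one ghost": 2+2+1+1+1 = 7

7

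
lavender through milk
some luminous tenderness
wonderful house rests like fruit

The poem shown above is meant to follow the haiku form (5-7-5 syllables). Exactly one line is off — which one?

Line 3

Line 1: lavender(3) + through(1) + milk(1) = 5 ✓
Line 2: some(1) + luminous(3) + tenderness(3) = 7 ✓
Line 3: wonderful(3) + house(1) + rests(1) + like(1) + fruit(1) = 7 (expected 5)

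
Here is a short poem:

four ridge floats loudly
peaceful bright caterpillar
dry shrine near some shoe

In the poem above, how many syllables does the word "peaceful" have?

"peaceful" has 2 syllables.

2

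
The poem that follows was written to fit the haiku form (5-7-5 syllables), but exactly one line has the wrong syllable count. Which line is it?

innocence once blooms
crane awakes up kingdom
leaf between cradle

Line 1: "innocence once blooms": 3+1+1 = 5 ✓
Line 2: "crane awakes up kingdom": 1+2+1+2 = 6 (expected 7)
Line 3: "leaf between cradle": 1+2+2 = 5 ✓

The second line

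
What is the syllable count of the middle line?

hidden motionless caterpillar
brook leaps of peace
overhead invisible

The middle line: "brook leaps of peace": 1+1+1+1 = 4

4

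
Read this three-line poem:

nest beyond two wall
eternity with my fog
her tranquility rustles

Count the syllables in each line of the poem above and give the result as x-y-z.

Line 1: nest(1) + beyond(2) + two(1) + wall(1) = 5
Line 2: eternity(4) + with(1) + my(1) + fog(1) = 7
Line 3: her(1) + tranquility(4) + rustles(2) = 7

5-7-7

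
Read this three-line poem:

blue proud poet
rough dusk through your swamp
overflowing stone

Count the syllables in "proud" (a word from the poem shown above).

"proud" has 1 syllable.

1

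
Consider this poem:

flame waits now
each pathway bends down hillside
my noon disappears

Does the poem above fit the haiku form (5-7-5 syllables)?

Line 1: "flame waits now": 1+1+1 = 3 (expected 5)
Line 2: "each pathway bends down hillside": 1+2+1+1+2 = 7 ✓
Line 3: "my noon disappears": 1+1+3 = 5 ✓

No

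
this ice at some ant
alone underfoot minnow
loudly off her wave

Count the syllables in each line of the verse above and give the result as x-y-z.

Line 1: this (1), ice (1), at (1), some (1), ant (1) → 5
Line 2: alone (2), underfoot (3), minnow (2) → 7
Line 3: loudly (2), off (1), her (1), wave (1) → 5

5-7-5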